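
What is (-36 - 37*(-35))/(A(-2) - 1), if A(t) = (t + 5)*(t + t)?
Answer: -1259/13 ≈ -96.846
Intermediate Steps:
A(t) = 2*t*(5 + t) (A(t) = (5 + t)*(2*t) = 2*t*(5 + t))
(-36 - 37*(-35))/(A(-2) - 1) = (-36 - 37*(-35))/(2*(-2)*(5 - 2) - 1) = (-36 + 1295)/(2*(-2)*3 - 1) = 1259/(-12 - 1) = 1259/(-13) = 1259*(-1/13) = -1259/13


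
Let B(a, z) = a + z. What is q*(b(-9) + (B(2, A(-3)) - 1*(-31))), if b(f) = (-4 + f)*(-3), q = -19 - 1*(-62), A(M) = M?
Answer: 2967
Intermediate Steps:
q = 43 (q = -19 + 62 = 43)
b(f) = 12 - 3*f
q*(b(-9) + (B(2, A(-3)) - 1*(-31))) = 43*((12 - 3*(-9)) + ((2 - 3) - 1*(-31))) = 43*((12 + 27) + (-1 + 31)) = 43*(39 + 30) = 43*69 = 2967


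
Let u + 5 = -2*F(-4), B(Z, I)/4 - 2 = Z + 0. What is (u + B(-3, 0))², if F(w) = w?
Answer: 1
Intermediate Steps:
B(Z, I) = 8 + 4*Z (B(Z, I) = 8 + 4*(Z + 0) = 8 + 4*Z)
u = 3 (u = -5 - 2*(-4) = -5 + 8 = 3)
(u + B(-3, 0))² = (3 + (8 + 4*(-3)))² = (3 + (8 - 12))² = (3 - 4)² = (-1)² = 1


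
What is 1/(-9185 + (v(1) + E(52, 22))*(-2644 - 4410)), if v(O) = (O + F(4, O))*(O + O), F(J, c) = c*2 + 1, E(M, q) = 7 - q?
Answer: 1/40193 ≈ 2.4880e-5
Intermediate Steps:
F(J, c) = 1 + 2*c (F(J, c) = 2*c + 1 = 1 + 2*c)
v(O) = 2*O*(1 + 3*O) (v(O) = (O + (1 + 2*O))*(O + O) = (1 + 3*O)*(2*O) = 2*O*(1 + 3*O))
1/(-9185 + (v(1) + E(52, 22))*(-2644 - 4410)) = 1/(-9185 + (2*1*(1 + 3*1) + (7 - 1*22))*(-2644 - 4410)) = 1/(-9185 + (2*1*(1 + 3) + (7 - 22))*(-7054)) = 1/(-9185 + (2*1*4 - 15)*(-7054)) = 1/(-9185 + (8 - 15)*(-7054)) = 1/(-9185 - 7*(-7054)) = 1/(-9185 + 49378) = 1/40193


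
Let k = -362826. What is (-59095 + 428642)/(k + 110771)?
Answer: -369547/252055 ≈ -1.4661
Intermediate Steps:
(-59095 + 428642)/(k + 110771) = (-59095 + 428642)/(-362826 + 110771) = 369547/(-252055) = 369547*(-1/252055) = -369547/252055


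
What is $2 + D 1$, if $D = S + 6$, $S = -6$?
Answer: $2$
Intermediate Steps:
$D = 0$ ($D = -6 + 6 = 0$)
$2 + D 1 = 2 + 0 \cdot 1 = 2 + 0 = 2$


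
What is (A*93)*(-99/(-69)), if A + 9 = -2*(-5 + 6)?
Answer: -33759/23 ≈ -1467.8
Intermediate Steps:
A = -11 (A = -9 - 2*(-5 + 6) = -9 - 2*1 = -9 - 2 = -11)
(A*93)*(-99/(-69)) = (-11*93)*(-99/(-69)) = -(-101277)*(-1)/69 = -1023*33/23 = -33759/23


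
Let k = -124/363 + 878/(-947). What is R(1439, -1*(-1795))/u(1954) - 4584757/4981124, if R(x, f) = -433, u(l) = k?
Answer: 369716647690559/1086238691804 ≈ 340.36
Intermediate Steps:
k = -436142/343761 (k = -124*1/363 + 878*(-1/947) = -124/363 - 878/947 = -436142/343761 ≈ -1.2687)
u(l) = -436142/343761
R(1439, -1*(-1795))/u(1954) - 4584757/4981124 = -433/(-436142/343761) - 4584757/4981124 = -433*(-343761/436142) - 4584757*1/4981124 = 148848513/436142 - 4584757/4981124 = 369716647690559/1086238691804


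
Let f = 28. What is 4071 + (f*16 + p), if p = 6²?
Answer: 4555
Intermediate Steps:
p = 36
4071 + (f*16 + p) = 4071 + (28*16 + 36) = 4071 + (448 + 36) = 4071 + 484 = 4555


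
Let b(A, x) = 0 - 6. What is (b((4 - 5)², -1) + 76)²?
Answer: 4900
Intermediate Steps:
b(A, x) = -6
(b((4 - 5)², -1) + 76)² = (-6 + 76)² = 70² = 4900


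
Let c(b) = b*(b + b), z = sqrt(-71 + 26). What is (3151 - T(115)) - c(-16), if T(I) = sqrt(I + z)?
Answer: 2639 - sqrt(115 + 3*I*sqrt(5)) ≈ 2628.3 - 0.31264*I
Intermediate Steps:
z = 3*I*sqrt(5) (z = sqrt(-45) = 3*I*sqrt(5) ≈ 6.7082*I)
T(I) = sqrt(I + 3*I*sqrt(5))
c(b) = 2*b**2 (c(b) = b*(2*b) = 2*b**2)
(3151 - T(115)) - c(-16) = (3151 - sqrt(115 + 3*I*sqrt(5))) - 2*(-16)**2 = (3151 - sqrt(115 + 3*I*sqrt(5))) - 2*256 = (3151 - sqrt(115 + 3*I*sqrt(5))) - 1*512 = (3151 - sqrt(115 + 3*I*sqrt(5))) - 512 = 2639 - sqrt(115 + 3*I*sqrt(5))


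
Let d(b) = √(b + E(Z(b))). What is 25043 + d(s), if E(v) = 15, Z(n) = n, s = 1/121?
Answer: 25043 + 2*√454/11 ≈ 25047.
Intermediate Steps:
s = 1/121 ≈ 0.0082645
d(b) = √(15 + b) (d(b) = √(b + 15) = √(15 + b))
25043 + d(s) = 25043 + √(15 + 1/121) = 25043 + √(1816/121) = 25043 + 2*√454/11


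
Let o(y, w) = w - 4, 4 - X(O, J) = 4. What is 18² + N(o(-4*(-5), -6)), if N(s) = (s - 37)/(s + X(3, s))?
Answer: 3287/10 ≈ 328.70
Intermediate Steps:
X(O, J) = 0 (X(O, J) = 4 - 1*4 = 4 - 4 = 0)
o(y, w) = -4 + w
N(s) = (-37 + s)/s (N(s) = (s - 37)/(s + 0) = (-37 + s)/s)
18² + N(o(-4*(-5), -6)) = 18² + (-37 + (-4 - 6))/(-4 - 6) = 324 + (-37 - 10)/(-10) = 324 - ⅒*(-47) = 324 + 47/10 = 3287/10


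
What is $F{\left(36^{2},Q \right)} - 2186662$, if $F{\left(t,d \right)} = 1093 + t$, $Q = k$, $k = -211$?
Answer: $-2184273$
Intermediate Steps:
$Q = -211$
$F{\left(36^{2},Q \right)} - 2186662 = \left(1093 + 36^{2}\right) - 2186662 = \left(1093 + 1296\right) - 2186662 = 2389 - 2186662 = -2184273$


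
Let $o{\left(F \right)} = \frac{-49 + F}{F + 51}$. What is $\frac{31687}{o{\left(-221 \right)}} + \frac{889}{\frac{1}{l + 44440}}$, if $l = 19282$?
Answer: $\frac{1530057845}{27} \approx 5.6669 \cdot 10^{7}$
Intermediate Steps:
$o{\left(F \right)} = \frac{-49 + F}{51 + F}$
$\frac{31687}{o{\left(-221 \right)}} + \frac{889}{\frac{1}{l + 44440}} = \frac{31687}{\frac{1}{51 - 221} \left(-49 - 221\right)} + \frac{889}{\frac{1}{19282 + 44440}} = \frac{31687}{\frac{1}{-170} \left(-270\right)} + \frac{889}{\frac{1}{63722}} = \frac{31687}{\left(- \frac{1}{170}\right) \left(-270\right)} + 889 \frac{1}{\frac{1}{63722}} = \frac{31687}{\frac{27}{17}} + 889 \cdot 63722 = 31687 \cdot \frac{17}{27} + 56648858 = \frac{538679}{27} + 56648858 = \frac{1530057845}{27}$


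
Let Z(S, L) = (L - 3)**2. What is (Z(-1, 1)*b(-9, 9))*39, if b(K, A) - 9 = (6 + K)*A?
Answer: -2808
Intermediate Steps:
b(K, A) = 9 + A*(6 + K) (b(K, A) = 9 + (6 + K)*A = 9 + A*(6 + K))
Z(S, L) = (-3 + L)**2
(Z(-1, 1)*b(-9, 9))*39 = ((-3 + 1)**2*(9 + 6*9 + 9*(-9)))*39 = ((-2)**2*(9 + 54 - 81))*39 = (4*(-18))*39 = -72*39 = -2808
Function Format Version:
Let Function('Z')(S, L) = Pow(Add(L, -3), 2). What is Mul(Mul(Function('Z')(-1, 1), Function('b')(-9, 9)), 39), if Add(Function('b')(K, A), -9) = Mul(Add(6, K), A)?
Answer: -2808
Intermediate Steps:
Function('b')(K, A) = Add(9, Mul(A, Add(6, K))) (Function('b')(K, A) = Add(9, Mul(Add(6, K), A)) = Add(9, Mul(A, Add(6, K))))
Function('Z')(S, L) = Pow(Add(-3, L), 2)
Mul(Mul(Function('Z')(-1, 1), Function('b')(-9, 9)), 39) = Mul(Mul(Pow(Add(-3, 1), 2), Add(9, Mul(6, 9), Mul(9, -9))), 39) = Mul(Mul(Pow(-2, 2), Add(9, 54, -81)), 39) = Mul(Mul(4, -18), 39) = Mul(-72, 39) = -2808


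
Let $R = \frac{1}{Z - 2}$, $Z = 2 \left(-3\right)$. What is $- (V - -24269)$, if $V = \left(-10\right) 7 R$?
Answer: $- \frac{97111}{4} \approx -24278.0$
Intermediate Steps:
$Z = -6$
$R = - \frac{1}{8}$ ($R = \frac{1}{-6 - 2} = \frac{1}{-8} = - \frac{1}{8} \approx -0.125$)
$V = \frac{35}{4}$ ($V = \left(-10\right) 7 \left(- \frac{1}{8}\right) = \left(-70\right) \left(- \frac{1}{8}\right) = \frac{35}{4} \approx 8.75$)
$- (V - -24269) = - (\frac{35}{4} - -24269) = - (\frac{35}{4} + 24269) = \left(-1\right) \frac{97111}{4} = - \frac{97111}{4}$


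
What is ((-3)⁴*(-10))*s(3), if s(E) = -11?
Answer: 8910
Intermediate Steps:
((-3)⁴*(-10))*s(3) = ((-3)⁴*(-10))*(-11) = (81*(-10))*(-11) = -810*(-11) = 8910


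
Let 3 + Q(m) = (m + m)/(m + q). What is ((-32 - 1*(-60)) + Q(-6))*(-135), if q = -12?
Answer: -3465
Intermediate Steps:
Q(m) = -3 + 2*m/(-12 + m) (Q(m) = -3 + (m + m)/(m - 12) = -3 + (2*m)/(-12 + m) = -3 + 2*m/(-12 + m))
((-32 - 1*(-60)) + Q(-6))*(-135) = ((-32 - 1*(-60)) + (36 - 1*(-6))/(-12 - 6))*(-135) = ((-32 + 60) + (36 + 6)/(-18))*(-135) = (28 - 1/18*42)*(-135) = (28 - 7/3)*(-135) = (77/3)*(-135) = -3465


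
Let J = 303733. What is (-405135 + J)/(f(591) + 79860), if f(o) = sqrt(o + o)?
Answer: -1349660620/1062936403 + 50701*sqrt(1182)/3188809209 ≈ -1.2692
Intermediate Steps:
f(o) = sqrt(2)*sqrt(o) (f(o) = sqrt(2*o) = sqrt(2)*sqrt(o))
(-405135 + J)/(f(591) + 79860) = (-405135 + 303733)/(sqrt(2)*sqrt(591) + 79860) = -101402/(sqrt(1182) + 79860) = -101402/(79860 + sqrt(1182))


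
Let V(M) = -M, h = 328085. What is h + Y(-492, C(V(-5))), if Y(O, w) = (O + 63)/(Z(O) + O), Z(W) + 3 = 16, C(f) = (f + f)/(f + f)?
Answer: 157153144/479 ≈ 3.2809e+5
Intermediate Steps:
C(f) = 1 (C(f) = (2*f)/((2*f)) = (2*f)*(1/(2*f)) = 1)
Z(W) = 13 (Z(W) = -3 + 16 = 13)
Y(O, w) = (63 + O)/(13 + O) (Y(O, w) = (O + 63)/(13 + O) = (63 + O)/(13 + O))
h + Y(-492, C(V(-5))) = 328085 + (63 - 492)/(13 - 492) = 328085 - 429/(-479) = 328085 - 1/479*(-429) = 328085 + 429/479 = 157153144/479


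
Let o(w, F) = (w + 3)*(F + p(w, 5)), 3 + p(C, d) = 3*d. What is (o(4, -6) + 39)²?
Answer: 6561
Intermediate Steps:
p(C, d) = -3 + 3*d
o(w, F) = (3 + w)*(12 + F) (o(w, F) = (w + 3)*(F + (-3 + 3*5)) = (3 + w)*(F + (-3 + 15)) = (3 + w)*(F + 12) = (3 + w)*(12 + F))
(o(4, -6) + 39)² = ((36 + 3*(-6) + 12*4 - 6*4) + 39)² = ((36 - 18 + 48 - 24) + 39)² = (42 + 39)² = 81² = 6561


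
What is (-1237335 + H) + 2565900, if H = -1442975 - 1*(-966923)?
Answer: 852513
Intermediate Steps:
H = -476052 (H = -1442975 + 966923 = -476052)
(-1237335 + H) + 2565900 = (-1237335 - 476052) + 2565900 = -1713387 + 2565900 = 852513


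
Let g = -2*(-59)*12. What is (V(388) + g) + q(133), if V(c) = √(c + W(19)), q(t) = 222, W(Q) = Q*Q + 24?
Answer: 1638 + √773 ≈ 1665.8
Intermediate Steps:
W(Q) = 24 + Q² (W(Q) = Q² + 24 = 24 + Q²)
g = 1416 (g = 118*12 = 1416)
V(c) = √(385 + c) (V(c) = √(c + (24 + 19²)) = √(c + (24 + 361)) = √(c + 385) = √(385 + c))
(V(388) + g) + q(133) = (√(385 + 388) + 1416) + 222 = (√773 + 1416) + 222 = (1416 + √773) + 222 = 1638 + √773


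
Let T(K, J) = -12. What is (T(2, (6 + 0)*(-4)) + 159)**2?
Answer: 21609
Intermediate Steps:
(T(2, (6 + 0)*(-4)) + 159)**2 = (-12 + 159)**2 = 147**2 = 21609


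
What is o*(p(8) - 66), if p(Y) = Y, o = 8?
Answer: -464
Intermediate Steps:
o*(p(8) - 66) = 8*(8 - 66) = 8*(-58) = -464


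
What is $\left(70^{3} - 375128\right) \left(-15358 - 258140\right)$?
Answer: $8786943744$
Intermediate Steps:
$\left(70^{3} - 375128\right) \left(-15358 - 258140\right) = \left(343000 - 375128\right) \left(-273498\right) = \left(-32128\right) \left(-273498\right) = 8786943744$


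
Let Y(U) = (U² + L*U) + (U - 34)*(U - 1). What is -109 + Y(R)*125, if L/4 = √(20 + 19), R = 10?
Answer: -14609 + 5000*√39 ≈ 16616.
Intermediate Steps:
L = 4*√39 (L = 4*√(20 + 19) = 4*√39 ≈ 24.980)
Y(U) = U² + (-1 + U)*(-34 + U) + 4*U*√39 (Y(U) = (U² + (4*√39)*U) + (U - 34)*(U - 1) = (U² + 4*U*√39) + (-34 + U)*(-1 + U) = (U² + 4*U*√39) + (-1 + U)*(-34 + U) = U² + (-1 + U)*(-34 + U) + 4*U*√39)
-109 + Y(R)*125 = -109 + (34 - 35*10 + 2*10² + 4*10*√39)*125 = -109 + (34 - 350 + 2*100 + 40*√39)*125 = -109 + (34 - 350 + 200 + 40*√39)*125 = -109 + (-116 + 40*√39)*125 = -109 + (-14500 + 5000*√39) = -14609 + 5000*√39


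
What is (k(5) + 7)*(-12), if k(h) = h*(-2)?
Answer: 36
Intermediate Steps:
k(h) = -2*h
(k(5) + 7)*(-12) = (-2*5 + 7)*(-12) = (-10 + 7)*(-12) = -3*(-12) = 36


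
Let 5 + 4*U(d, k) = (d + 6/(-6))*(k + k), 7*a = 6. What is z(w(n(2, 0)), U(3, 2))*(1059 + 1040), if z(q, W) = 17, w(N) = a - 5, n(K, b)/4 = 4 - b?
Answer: 35683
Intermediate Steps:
a = 6/7 (a = (1/7)*6 = 6/7 ≈ 0.85714)
U(d, k) = -5/4 + k*(-1 + d)/2 (U(d, k) = -5/4 + ((d + 6/(-6))*(k + k))/4 = -5/4 + ((d + 6*(-1/6))*(2*k))/4 = -5/4 + ((d - 1)*(2*k))/4 = -5/4 + ((-1 + d)*(2*k))/4 = -5/4 + (2*k*(-1 + d))/4 = -5/4 + k*(-1 + d)/2)
n(K, b) = 16 - 4*b (n(K, b) = 4*(4 - b) = 16 - 4*b)
w(N) = -29/7 (w(N) = 6/7 - 5 = -29/7)
z(w(n(2, 0)), U(3, 2))*(1059 + 1040) = 17*(1059 + 1040) = 17*2099 = 35683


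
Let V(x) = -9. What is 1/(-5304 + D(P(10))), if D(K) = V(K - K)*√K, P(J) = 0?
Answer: -1/5304 ≈ -0.00018854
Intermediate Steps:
D(K) = -9*√K
1/(-5304 + D(P(10))) = 1/(-5304 - 9*√0) = 1/(-5304 - 9*0) = 1/(-5304 + 0) = 1/(-5304) = -1/5304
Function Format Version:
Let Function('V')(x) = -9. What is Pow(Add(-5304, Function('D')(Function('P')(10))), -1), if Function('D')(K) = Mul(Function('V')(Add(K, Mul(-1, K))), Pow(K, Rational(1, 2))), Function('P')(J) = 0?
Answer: Rational(-1, 5304) ≈ -0.00018854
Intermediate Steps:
Function('D')(K) = Mul(-9, Pow(K, Rational(1, 2)))
Pow(Add(-5304, Function('D')(Function('P')(10))), -1) = Pow(Add(-5304, Mul(-9, Pow(0, Rational(1, 2)))), -1) = Pow(Add(-5304, Mul(-9, 0)), -1) = Pow(Add(-5304, 0), -1) = Pow(-5304, -1) = Rational(-1, 5304)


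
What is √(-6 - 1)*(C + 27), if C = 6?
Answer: 33*I*√7 ≈ 87.31*I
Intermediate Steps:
√(-6 - 1)*(C + 27) = √(-6 - 1)*(6 + 27) = √(-7)*33 = (I*√7)*33 = 33*I*√7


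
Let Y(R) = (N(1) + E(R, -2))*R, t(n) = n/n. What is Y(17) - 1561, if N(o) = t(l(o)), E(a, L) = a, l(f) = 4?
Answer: -1255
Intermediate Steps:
t(n) = 1
N(o) = 1
Y(R) = R*(1 + R) (Y(R) = (1 + R)*R = R*(1 + R))
Y(17) - 1561 = 17*(1 + 17) - 1561 = 17*18 - 1561 = 306 - 1561 = -1255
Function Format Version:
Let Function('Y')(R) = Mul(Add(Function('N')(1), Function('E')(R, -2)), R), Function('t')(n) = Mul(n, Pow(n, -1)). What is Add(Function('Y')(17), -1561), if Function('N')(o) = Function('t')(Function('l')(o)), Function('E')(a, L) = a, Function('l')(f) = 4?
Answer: -1255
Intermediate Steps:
Function('t')(n) = 1
Function('N')(o) = 1
Function('Y')(R) = Mul(R, Add(1, R)) (Function('Y')(R) = Mul(Add(1, R), R) = Mul(R, Add(1, R)))
Add(Function('Y')(17), -1561) = Add(Mul(17, Add(1, 17)), -1561) = Add(Mul(17, 18), -1561) = Add(306, -1561) = -1255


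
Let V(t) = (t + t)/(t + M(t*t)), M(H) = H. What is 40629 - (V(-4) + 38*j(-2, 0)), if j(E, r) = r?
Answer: 121889/3 ≈ 40630.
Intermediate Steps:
V(t) = 2*t/(t + t**2) (V(t) = (t + t)/(t + t*t) = (2*t)/(t + t**2) = 2*t/(t + t**2))
40629 - (V(-4) + 38*j(-2, 0)) = 40629 - (2/(1 - 4) + 38*0) = 40629 - (2/(-3) + 0) = 40629 - (2*(-1/3) + 0) = 40629 - (-2/3 + 0) = 40629 - 1*(-2/3) = 40629 + 2/3 = 121889/3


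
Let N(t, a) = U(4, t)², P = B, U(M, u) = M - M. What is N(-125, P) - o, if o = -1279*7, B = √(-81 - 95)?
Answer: 8953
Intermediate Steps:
U(M, u) = 0
B = 4*I*√11 (B = √(-176) = 4*I*√11 ≈ 13.266*I)
P = 4*I*√11 ≈ 13.266*I
o = -8953
N(t, a) = 0 (N(t, a) = 0² = 0)
N(-125, P) - o = 0 - 1*(-8953) = 0 + 8953 = 8953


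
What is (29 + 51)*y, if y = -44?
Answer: -3520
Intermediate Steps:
(29 + 51)*y = (29 + 51)*(-44) = 80*(-44) = -3520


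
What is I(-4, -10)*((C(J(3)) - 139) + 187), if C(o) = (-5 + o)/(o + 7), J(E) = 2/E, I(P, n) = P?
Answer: -4364/23 ≈ -189.74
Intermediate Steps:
C(o) = (-5 + o)/(7 + o)
I(-4, -10)*((C(J(3)) - 139) + 187) = -4*(((-5 + 2/3)/(7 + 2/3) - 139) + 187) = -4*(((-5 + 2*(⅓))/(7 + 2*(⅓)) - 139) + 187) = -4*(((-5 + ⅔)/(7 + ⅔) - 139) + 187) = -4*((-13/3/(23/3) - 139) + 187) = -4*(((3/23)*(-13/3) - 139) + 187) = -4*((-13/23 - 139) + 187) = -4*(-3210/23 + 187) = -4*1091/23 = -4364/23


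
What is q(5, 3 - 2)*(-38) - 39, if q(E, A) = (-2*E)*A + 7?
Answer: 75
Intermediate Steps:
q(E, A) = 7 - 2*A*E (q(E, A) = -2*A*E + 7 = 7 - 2*A*E)
q(5, 3 - 2)*(-38) - 39 = (7 - 2*(3 - 2)*5)*(-38) - 39 = (7 - 2*1*5)*(-38) - 39 = (7 - 10)*(-38) - 39 = -3*(-38) - 39 = 114 - 39 = 75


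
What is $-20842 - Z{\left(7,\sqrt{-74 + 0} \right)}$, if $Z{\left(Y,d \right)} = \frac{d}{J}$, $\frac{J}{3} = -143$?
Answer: $-20842 + \frac{i \sqrt{74}}{429} \approx -20842.0 + 0.020052 i$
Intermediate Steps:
$J = -429$ ($J = 3 \left(-143\right) = -429$)
$Z{\left(Y,d \right)} = - \frac{d}{429}$ ($Z{\left(Y,d \right)} = \frac{d}{-429} = d \left(- \frac{1}{429}\right) = - \frac{d}{429}$)
$-20842 - Z{\left(7,\sqrt{-74 + 0} \right)} = -20842 - - \frac{\sqrt{-74 + 0}}{429} = -20842 - - \frac{\sqrt{-74}}{429} = -20842 - - \frac{i \sqrt{74}}{429} = -20842 + \frac{i \sqrt{74}}{429}$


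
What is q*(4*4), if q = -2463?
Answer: -39408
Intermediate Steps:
q*(4*4) = -9852*4 = -2463*16 = -39408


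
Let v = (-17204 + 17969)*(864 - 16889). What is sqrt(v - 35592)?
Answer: I*sqrt(12294717) ≈ 3506.4*I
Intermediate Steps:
v = -12259125 (v = 765*(-16025) = -12259125)
sqrt(v - 35592) = sqrt(-12259125 - 35592) = sqrt(-12294717) = I*sqrt(12294717)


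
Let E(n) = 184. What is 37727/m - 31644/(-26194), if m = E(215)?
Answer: 497021767/2409848 ≈ 206.25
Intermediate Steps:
m = 184
37727/m - 31644/(-26194) = 37727/184 - 31644/(-26194) = 37727*(1/184) - 31644*(-1/26194) = 37727/184 + 15822/13097 = 497021767/2409848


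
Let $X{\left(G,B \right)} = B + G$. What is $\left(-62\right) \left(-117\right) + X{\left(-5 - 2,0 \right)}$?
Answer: $7247$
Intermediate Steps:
$\left(-62\right) \left(-117\right) + X{\left(-5 - 2,0 \right)} = \left(-62\right) \left(-117\right) + \left(0 - 7\right) = 7254 + \left(0 - 7\right) = 7254 - 7 = 7247$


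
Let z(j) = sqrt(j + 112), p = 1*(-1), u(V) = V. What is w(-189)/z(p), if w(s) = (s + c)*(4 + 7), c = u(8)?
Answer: -1991*sqrt(111)/111 ≈ -188.98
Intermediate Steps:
c = 8
p = -1
z(j) = sqrt(112 + j)
w(s) = 88 + 11*s (w(s) = (s + 8)*(4 + 7) = (8 + s)*11 = 88 + 11*s)
w(-189)/z(p) = (88 + 11*(-189))/(sqrt(112 - 1)) = (88 - 2079)/(sqrt(111)) = -1991*sqrt(111)/111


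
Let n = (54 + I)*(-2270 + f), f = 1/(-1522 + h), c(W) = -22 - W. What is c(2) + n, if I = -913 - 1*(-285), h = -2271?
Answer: 4942112682/3793 ≈ 1.3030e+6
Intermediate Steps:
f = -1/3793 (f = 1/(-1522 - 2271) = 1/(-3793) = -1/3793 ≈ -0.00026364)
I = -628 (I = -913 + 285 = -628)
n = 4942203714/3793 (n = (54 - 628)*(-2270 - 1/3793) = -574*(-8610111/3793) = 4942203714/3793 ≈ 1.3030e+6)
c(2) + n = (-22 - 1*2) + 4942203714/3793 = (-22 - 2) + 4942203714/3793 = -24 + 4942203714/3793 = 4942112682/3793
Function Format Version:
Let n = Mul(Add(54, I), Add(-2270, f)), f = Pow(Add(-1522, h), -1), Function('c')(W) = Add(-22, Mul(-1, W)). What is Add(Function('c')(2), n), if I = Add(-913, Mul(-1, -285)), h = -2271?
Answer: Rational(4942112682, 3793) ≈ 1.3030e+6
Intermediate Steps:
f = Rational(-1, 3793) (f = Pow(Add(-1522, -2271), -1) = Pow(-3793, -1) = Rational(-1, 3793) ≈ -0.00026364)
I = -628 (I = Add(-913, 285) = -628)
n = Rational(4942203714, 3793) (n = Mul(Add(54, -628), Add(-2270, Rational(-1, 3793))) = Mul(-574, Rational(-8610111, 3793)) = Rational(4942203714, 3793) ≈ 1.3030e+6)
Add(Function('c')(2), n) = Add(Add(-22, Mul(-1, 2)), Rational(4942203714, 3793)) = Add(Add(-22, -2), Rational(4942203714, 3793)) = Add(-24, Rational(4942203714, 3793)) = Rational(4942112682, 3793)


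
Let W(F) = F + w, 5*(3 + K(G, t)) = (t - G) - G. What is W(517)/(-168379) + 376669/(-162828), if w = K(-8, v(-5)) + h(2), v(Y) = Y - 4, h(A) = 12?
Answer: -317545125191/137084079060 ≈ -2.3164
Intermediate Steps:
v(Y) = -4 + Y
K(G, t) = -3 - 2*G/5 + t/5 (K(G, t) = -3 + ((t - G) - G)/5 = -3 + (t - 2*G)/5 = -3 + (-2*G/5 + t/5) = -3 - 2*G/5 + t/5)
w = 52/5 (w = (-3 - ⅖*(-8) + (-4 - 5)/5) + 12 = (-3 + 16/5 + (⅕)*(-9)) + 12 = (-3 + 16/5 - 9/5) + 12 = -8/5 + 12 = 52/5 ≈ 10.400)
W(F) = 52/5 + F (W(F) = F + 52/5 = 52/5 + F)
W(517)/(-168379) + 376669/(-162828) = (52/5 + 517)/(-168379) + 376669/(-162828) = (2637/5)*(-1/168379) + 376669*(-1/162828) = -2637/841895 - 376669/162828 = -317545125191/137084079060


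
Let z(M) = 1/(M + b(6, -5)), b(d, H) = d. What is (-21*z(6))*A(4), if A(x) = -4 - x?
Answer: 14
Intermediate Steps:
z(M) = 1/(6 + M) (z(M) = 1/(M + 6) = 1/(6 + M))
(-21*z(6))*A(4) = (-21/(6 + 6))*(-4 - 1*4) = (-21/12)*(-4 - 4) = -21*1/12*(-8) = -7/4*(-8) = 14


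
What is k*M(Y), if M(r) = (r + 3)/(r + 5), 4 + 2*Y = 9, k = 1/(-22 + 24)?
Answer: 11/30 ≈ 0.36667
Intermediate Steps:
k = 1/2 ≈ 0.50000
Y = 5/2 (Y = -2 + (1/2)*9 = -2 + 9/2 = 5/2 ≈ 2.5000)
M(r) = (3 + r)/(5 + r)
k*M(Y) = ((3 + 5/2)/(5 + 5/2))/2 = ((11/2)/(15/2))/2 = ((2/15)*(11/2))/2 = (1/2)*(11/15) = 11/30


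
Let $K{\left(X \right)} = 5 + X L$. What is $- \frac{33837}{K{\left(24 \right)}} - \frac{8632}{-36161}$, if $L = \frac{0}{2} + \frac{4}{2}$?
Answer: $- \frac{1223122261}{1916533} \approx -638.2$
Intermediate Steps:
$L = 2$ ($L = 0 \cdot \frac{1}{2} + 4 \cdot \frac{1}{2} = 0 + 2 = 2$)
$K{\left(X \right)} = 5 + 2 X$ ($K{\left(X \right)} = 5 + X 2 = 5 + 2 X$)
$- \frac{33837}{K{\left(24 \right)}} - \frac{8632}{-36161} = - \frac{33837}{5 + 2 \cdot 24} - \frac{8632}{-36161} = - \frac{33837}{5 + 48} - - \frac{8632}{36161} = - \frac{33837}{53} + \frac{8632}{36161} = - \frac{1223122261}{1916533}$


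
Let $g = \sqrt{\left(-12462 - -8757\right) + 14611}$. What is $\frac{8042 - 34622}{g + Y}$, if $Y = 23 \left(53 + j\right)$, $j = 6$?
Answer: $- \frac{12023020}{610181} + \frac{8860 \sqrt{10906}}{610181} \approx -18.188$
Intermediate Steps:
$g = \sqrt{10906}$ ($g = \sqrt{\left(-12462 + 8757\right) + 14611} = \sqrt{-3705 + 14611} = \sqrt{10906} \approx 104.43$)
$Y = 1357$ ($Y = 23 \left(53 + 6\right) = 23 \cdot 59 = 1357$)
$\frac{8042 - 34622}{g + Y} = \frac{8042 - 34622}{\sqrt{10906} + 1357} = - \frac{26580}{1357 + \sqrt{10906}}$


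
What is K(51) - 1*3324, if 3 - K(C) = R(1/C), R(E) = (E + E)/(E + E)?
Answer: -3322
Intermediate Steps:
R(E) = 1 (R(E) = (2*E)/((2*E)) = (2*E)*(1/(2*E)) = 1)
K(C) = 2 (K(C) = 3 - 1*1 = 3 - 1 = 2)
K(51) - 1*3324 = 2 - 1*3324 = 2 - 3324 = -3322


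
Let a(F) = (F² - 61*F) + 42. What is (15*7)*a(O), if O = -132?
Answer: 2679390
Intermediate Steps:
a(F) = 42 + F² - 61*F
(15*7)*a(O) = (15*7)*(42 + (-132)² - 61*(-132)) = 105*(42 + 17424 + 8052) = 105*25518 = 2679390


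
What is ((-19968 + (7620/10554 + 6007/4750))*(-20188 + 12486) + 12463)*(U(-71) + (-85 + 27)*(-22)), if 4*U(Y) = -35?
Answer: 814182608342765582/4177625 ≈ 1.9489e+11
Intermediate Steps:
U(Y) = -35/4 (U(Y) = (¼)*(-35) = -35/4)
((-19968 + (7620/10554 + 6007/4750))*(-20188 + 12486) + 12463)*(U(-71) + (-85 + 27)*(-22)) = ((-19968 + (7620/10554 + 6007/4750))*(-20188 + 12486) + 12463)*(-35/4 + (-85 + 27)*(-22)) = ((-19968 + (7620*(1/10554) + 6007*(1/4750)))*(-7702) + 12463)*(-35/4 - 58*(-22)) = ((-19968 + (1270/1759 + 6007/4750))*(-7702) + 12463)*(-35/4 + 1276) = ((-19968 + 16598813/8355250)*(-7702) + 12463)*(5069/4) = (-166821033187/8355250*(-7702) + 12463)*(5069/4) = (642427798803137/4177625 + 12463)*(5069/4) = (642479864543512/4177625)*(5069/4) = 814182608342765582/4177625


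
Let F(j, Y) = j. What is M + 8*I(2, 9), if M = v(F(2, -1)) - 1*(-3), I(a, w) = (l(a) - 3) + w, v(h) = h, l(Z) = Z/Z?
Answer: 61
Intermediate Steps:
l(Z) = 1
I(a, w) = -2 + w (I(a, w) = (1 - 3) + w = -2 + w)
M = 5 (M = 2 - 1*(-3) = 2 + 3 = 5)
M + 8*I(2, 9) = 5 + 8*(-2 + 9) = 5 + 8*7 = 5 + 56 = 61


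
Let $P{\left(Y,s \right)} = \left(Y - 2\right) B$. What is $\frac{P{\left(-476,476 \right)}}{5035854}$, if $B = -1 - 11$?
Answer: $\frac{956}{839309} \approx 0.001139$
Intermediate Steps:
$B = -12$ ($B = -1 - 11 = -12$)
$P{\left(Y,s \right)} = 24 - 12 Y$ ($P{\left(Y,s \right)} = \left(Y - 2\right) \left(-12\right) = \left(-2 + Y\right) \left(-12\right) = 24 - 12 Y$)
$\frac{P{\left(-476,476 \right)}}{5035854} = \frac{24 - -5712}{5035854} = \left(24 + 5712\right) \frac{1}{5035854} = 5736 \cdot \frac{1}{5035854} = \frac{956}{839309}$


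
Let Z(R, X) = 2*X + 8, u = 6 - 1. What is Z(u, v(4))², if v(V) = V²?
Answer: 1600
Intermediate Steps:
u = 5
Z(R, X) = 8 + 2*X
Z(u, v(4))² = (8 + 2*4²)² = (8 + 2*16)² = (8 + 32)² = 40² = 1600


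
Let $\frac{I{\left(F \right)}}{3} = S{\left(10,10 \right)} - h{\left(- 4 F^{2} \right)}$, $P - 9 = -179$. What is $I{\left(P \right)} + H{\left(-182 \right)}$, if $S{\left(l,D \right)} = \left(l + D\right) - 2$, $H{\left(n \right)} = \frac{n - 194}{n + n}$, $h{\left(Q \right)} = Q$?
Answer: $\frac{31563808}{91} \approx 3.4686 \cdot 10^{5}$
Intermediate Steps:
$P = -170$ ($P = 9 - 179 = -170$)
$H{\left(n \right)} = \frac{-194 + n}{2 n}$
$S{\left(l,D \right)} = -2 + D + l$ ($S{\left(l,D \right)} = \left(D + l\right) - 2 = -2 + D + l$)
$I{\left(F \right)} = 54 + 12 F^{2}$ ($I{\left(F \right)} = 3 \left(\left(-2 + 10 + 10\right) - - 4 F^{2}\right) = 3 \left(18 + 4 F^{2}\right) = 54 + 12 F^{2}$)
$I{\left(P \right)} + H{\left(-182 \right)} = \left(54 + 12 \left(-170\right)^{2}\right) + \frac{-194 - 182}{2 \left(-182\right)} = \left(54 + 12 \cdot 28900\right) + \frac{1}{2} \left(- \frac{1}{182}\right) \left(-376\right) = \left(54 + 346800\right) + \frac{94}{91} = 346854 + \frac{94}{91} = \frac{31563808}{91}$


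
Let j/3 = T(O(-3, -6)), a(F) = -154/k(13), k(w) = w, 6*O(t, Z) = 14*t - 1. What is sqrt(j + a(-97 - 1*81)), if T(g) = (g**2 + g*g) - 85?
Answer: sqrt(251394)/78 ≈ 6.4281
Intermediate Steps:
O(t, Z) = -1/6 + 7*t/3 (O(t, Z) = (14*t - 1)/6 = (-1 + 14*t)/6 = -1/6 + 7*t/3)
a(F) = -154/13
T(g) = -85 + 2*g**2 (T(g) = (g**2 + g**2) - 85 = 2*g**2 - 85 = -85 + 2*g**2)
j = 319/6 (j = 3*(-85 + 2*(-1/6 + (7/3)*(-3))**2) = 3*(-85 + 2*(-1/6 - 7)**2) = 3*(-85 + 2*(-43/6)**2) = 3*(-85 + 2*(1849/36)) = 3*(-85 + 1849/18) = 3*(319/18) = 319/6 ≈ 53.167)
sqrt(j + a(-97 - 1*81)) = sqrt(319/6 - 154/13) = sqrt(3223/78) = sqrt(251394)/78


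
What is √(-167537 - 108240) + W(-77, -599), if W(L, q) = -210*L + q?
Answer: 15571 + I*√275777 ≈ 15571.0 + 525.14*I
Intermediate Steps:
W(L, q) = q - 210*L
√(-167537 - 108240) + W(-77, -599) = √(-167537 - 108240) + (-599 - 210*(-77)) = √(-275777) + (-599 + 16170) = I*√275777 + 15571 = 15571 + I*√275777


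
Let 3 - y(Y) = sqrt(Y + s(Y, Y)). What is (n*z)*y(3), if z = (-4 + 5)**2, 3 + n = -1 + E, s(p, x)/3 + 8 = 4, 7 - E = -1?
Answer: 12 - 12*I ≈ 12.0 - 12.0*I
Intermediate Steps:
E = 8 (E = 7 - 1*(-1) = 7 + 1 = 8)
s(p, x) = -12 (s(p, x) = -24 + 3*4 = -24 + 12 = -12)
y(Y) = 3 - sqrt(-12 + Y) (y(Y) = 3 - sqrt(Y - 12) = 3 - sqrt(-12 + Y))
n = 4 (n = -3 + (-1 + 8) = -3 + 7 = 4)
z = 1 (z = 1**2 = 1)
(n*z)*y(3) = (4*1)*(3 - sqrt(-12 + 3)) = 4*(3 - sqrt(-9)) = 4*(3 - 3*I) = 12 - 12*I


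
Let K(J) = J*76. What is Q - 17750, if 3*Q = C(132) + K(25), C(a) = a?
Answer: -51218/3 ≈ -17073.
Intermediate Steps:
K(J) = 76*J
Q = 2032/3 (Q = (132 + 76*25)/3 = (132 + 1900)/3 = (⅓)*2032 = 2032/3 ≈ 677.33)
Q - 17750 = 2032/3 - 17750 = -51218/3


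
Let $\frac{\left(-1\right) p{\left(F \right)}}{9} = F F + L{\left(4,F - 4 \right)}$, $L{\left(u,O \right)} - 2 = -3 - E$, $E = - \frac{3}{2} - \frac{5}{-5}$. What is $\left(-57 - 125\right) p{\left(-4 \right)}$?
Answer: $25389$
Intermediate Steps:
$E = - \frac{1}{2}$ ($E = \left(-3\right) \frac{1}{2} - -1 = - \frac{3}{2} + 1 = - \frac{1}{2} \approx -0.5$)
$L{\left(u,O \right)} = - \frac{1}{2}$ ($L{\left(u,O \right)} = 2 - \frac{5}{2} = - \frac{1}{2}$)
$p{\left(F \right)} = \frac{9}{2} - 9 F^{2}$ ($p{\left(F \right)} = - 9 \left(F F - \frac{1}{2}\right) = - 9 \left(F^{2} - \frac{1}{2}\right) = - 9 \left(- \frac{1}{2} + F^{2}\right) = \frac{9}{2} - 9 F^{2}$)
$\left(-57 - 125\right) p{\left(-4 \right)} = \left(-57 - 125\right) \left(\frac{9}{2} - 9 \left(-4\right)^{2}\right) = - 182 \left(\frac{9}{2} - 144\right) = \left(-182\right) \left(- \frac{279}{2}\right) = 25389$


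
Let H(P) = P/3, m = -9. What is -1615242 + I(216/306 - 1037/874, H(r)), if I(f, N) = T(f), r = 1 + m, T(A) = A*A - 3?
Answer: -356581700106299/220760164 ≈ -1.6152e+6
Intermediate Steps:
T(A) = -3 + A² (T(A) = A² - 3 = -3 + A²)
r = -8 (r = 1 - 9 = -8)
H(P) = P/3 (H(P) = P*(⅓) = P/3)
I(f, N) = -3 + f²
-1615242 + I(216/306 - 1037/874, H(r)) = -1615242 + (-3 + (216/306 - 1037/874)²) = -1615242 + (-3 + (216*(1/306) - 1037*1/874)²) = -1615242 + (-3 + (12/17 - 1037/874)²) = -1615242 + (-3 + (-7141/14858)²) = -1615242 + (-3 + 50993881/220760164) = -1615242 - 611286611/220760164 = -356581700106299/220760164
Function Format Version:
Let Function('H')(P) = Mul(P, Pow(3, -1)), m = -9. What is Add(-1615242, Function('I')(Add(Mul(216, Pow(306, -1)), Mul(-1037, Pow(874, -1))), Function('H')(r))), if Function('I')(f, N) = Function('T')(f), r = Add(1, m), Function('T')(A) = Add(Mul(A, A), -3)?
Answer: Rational(-356581700106299, 220760164) ≈ -1.6152e+6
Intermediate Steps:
Function('T')(A) = Add(-3, Pow(A, 2)) (Function('T')(A) = Add(Pow(A, 2), -3) = Add(-3, Pow(A, 2)))
r = -8 (r = Add(1, -9) = -8)
Function('H')(P) = Mul(Rational(1, 3), P) (Function('H')(P) = Mul(P, Rational(1, 3)) = Mul(Rational(1, 3), P))
Function('I')(f, N) = Add(-3, Pow(f, 2))
Add(-1615242, Function('I')(Add(Mul(216, Pow(306, -1)), Mul(-1037, Pow(874, -1))), Function('H')(r))) = Add(-1615242, Add(-3, Pow(Add(Mul(216, Pow(306, -1)), Mul(-1037, Pow(874, -1))), 2))) = Add(-1615242, Add(-3, Pow(Add(Mul(216, Rational(1, 306)), Mul(-1037, Rational(1, 874))), 2))) = Add(-1615242, Add(-3, Pow(Add(Rational(12, 17), Rational(-1037, 874)), 2))) = Add(-1615242, Add(-3, Pow(Rational(-7141, 14858), 2))) = Add(-1615242, Add(-3, Rational(50993881, 220760164))) = Add(-1615242, Rational(-611286611, 220760164)) = Rational(-356581700106299, 220760164)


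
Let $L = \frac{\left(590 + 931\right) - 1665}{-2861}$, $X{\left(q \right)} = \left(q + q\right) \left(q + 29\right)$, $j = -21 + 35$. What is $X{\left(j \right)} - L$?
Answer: $\frac{3444500}{2861} \approx 1203.9$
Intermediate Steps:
$j = 14$
$X{\left(q \right)} = 2 q \left(29 + q\right)$
$L = \frac{144}{2861}$ ($L = \left(1521 - 1665\right) \left(- \frac{1}{2861}\right) = \left(-144\right) \left(- \frac{1}{2861}\right) = \frac{144}{2861} \approx 0.050332$)
$X{\left(j \right)} - L = 2 \cdot 14 \left(29 + 14\right) - \frac{144}{2861} = 2 \cdot 14 \cdot 43 - \frac{144}{2861} = 1204 - \frac{144}{2861} = \frac{3444500}{2861}$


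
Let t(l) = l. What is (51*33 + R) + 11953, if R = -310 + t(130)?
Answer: 13456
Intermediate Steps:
R = -180 (R = -310 + 130 = -180)
(51*33 + R) + 11953 = (51*33 - 180) + 11953 = (1683 - 180) + 11953 = 1503 + 11953 = 13456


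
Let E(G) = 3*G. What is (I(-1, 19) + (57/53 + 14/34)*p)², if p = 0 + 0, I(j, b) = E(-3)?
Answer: 81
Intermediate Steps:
I(j, b) = -9 (I(j, b) = 3*(-3) = -9)
p = 0
(I(-1, 19) + (57/53 + 14/34)*p)² = (-9 + (57/53 + 14/34)*0)² = (-9 + (57*(1/53) + 14*(1/34))*0)² = (-9 + (57/53 + 7/17)*0)² = (-9 + (1340/901)*0)² = (-9 + 0)² = (-9)² = 81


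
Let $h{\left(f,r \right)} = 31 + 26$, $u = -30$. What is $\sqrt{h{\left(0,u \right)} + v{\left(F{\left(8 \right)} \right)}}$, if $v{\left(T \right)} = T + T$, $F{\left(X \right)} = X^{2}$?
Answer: $\sqrt{185} \approx 13.601$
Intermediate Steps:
$h{\left(f,r \right)} = 57$
$v{\left(T \right)} = 2 T$
$\sqrt{h{\left(0,u \right)} + v{\left(F{\left(8 \right)} \right)}} = \sqrt{57 + 2 \cdot 8^{2}} = \sqrt{57 + 2 \cdot 64} = \sqrt{57 + 128} = \sqrt{185}$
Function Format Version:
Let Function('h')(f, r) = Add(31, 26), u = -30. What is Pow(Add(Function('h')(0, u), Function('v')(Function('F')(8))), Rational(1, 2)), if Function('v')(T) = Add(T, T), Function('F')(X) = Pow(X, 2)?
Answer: Pow(185, Rational(1, 2)) ≈ 13.601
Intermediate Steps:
Function('h')(f, r) = 57
Function('v')(T) = Mul(2, T)
Pow(Add(Function('h')(0, u), Function('v')(Function('F')(8))), Rational(1, 2)) = Pow(Add(57, Mul(2, Pow(8, 2))), Rational(1, 2)) = Pow(Add(57, Mul(2, 64)), Rational(1, 2)) = Pow(Add(57, 128), Rational(1, 2)) = Pow(185, Rational(1, 2))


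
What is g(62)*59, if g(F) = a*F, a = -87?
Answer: -318246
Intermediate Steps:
g(F) = -87*F
g(62)*59 = -87*62*59 = -5394*59 = -318246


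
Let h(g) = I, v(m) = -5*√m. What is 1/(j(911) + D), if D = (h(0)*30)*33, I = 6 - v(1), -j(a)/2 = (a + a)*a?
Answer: -1/3308794 ≈ -3.0223e-7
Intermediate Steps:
j(a) = -4*a² (j(a) = -2*(a + a)*a = -2*2*a*a = -4*a²)
I = 11 (I = 6 - (-5)*√1 = 6 - (-5) = 6 - 1*(-5) = 6 + 5 = 11)
h(g) = 11
D = 10890 (D = (11*30)*33 = 330*33 = 10890)
1/(j(911) + D) = 1/(-4*911² + 10890) = 1/(-4*829921 + 10890) = 1/(-3319684 + 10890) = 1/(-3308794) = -1/3308794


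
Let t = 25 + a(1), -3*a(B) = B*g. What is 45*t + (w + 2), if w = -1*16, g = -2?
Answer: 1141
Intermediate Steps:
a(B) = 2*B/3 (a(B) = -B*(-2)/3 = -(-2)*B/3 = 2*B/3)
w = -16
t = 77/3 (t = 25 + (2/3)*1 = 25 + 2/3 = 77/3 ≈ 25.667)
45*t + (w + 2) = 45*(77/3) + (-16 + 2) = 1155 - 14 = 1141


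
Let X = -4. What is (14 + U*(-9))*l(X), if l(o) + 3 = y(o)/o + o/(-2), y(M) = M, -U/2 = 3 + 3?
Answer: 0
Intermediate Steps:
U = -12 (U = -2*(3 + 3) = -2*6 = -12)
l(o) = -2 - o/2 (l(o) = -3 + (o/o + o/(-2)) = -3 + (1 + o*(-½)) = -3 + (1 - o/2) = -2 - o/2)
(14 + U*(-9))*l(X) = (14 - 12*(-9))*(-2 - ½*(-4)) = (14 + 108)*(-2 + 2) = 122*0 = 0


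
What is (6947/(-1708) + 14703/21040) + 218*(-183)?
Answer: -358441150559/8984080 ≈ -39897.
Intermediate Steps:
(6947/(-1708) + 14703/21040) + 218*(-183) = (6947*(-1/1708) + 14703*(1/21040)) - 39894 = (-6947/1708 + 14703/21040) - 39894 = -30263039/8984080 - 39894 = -358441150559/8984080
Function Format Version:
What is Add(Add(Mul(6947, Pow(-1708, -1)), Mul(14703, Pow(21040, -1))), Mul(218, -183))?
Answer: Rational(-358441150559, 8984080) ≈ -39897.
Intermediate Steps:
Add(Add(Mul(6947, Pow(-1708, -1)), Mul(14703, Pow(21040, -1))), Mul(218, -183)) = Add(Add(Mul(6947, Rational(-1, 1708)), Mul(14703, Rational(1, 21040))), -39894) = Add(Add(Rational(-6947, 1708), Rational(14703, 21040)), -39894) = Add(Rational(-30263039, 8984080), -39894) = Rational(-358441150559, 8984080)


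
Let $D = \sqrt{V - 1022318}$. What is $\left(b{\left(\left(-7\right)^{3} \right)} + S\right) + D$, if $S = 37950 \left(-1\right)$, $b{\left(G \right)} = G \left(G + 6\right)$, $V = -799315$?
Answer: $77641 + i \sqrt{1821633} \approx 77641.0 + 1349.7 i$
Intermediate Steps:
$D = i \sqrt{1821633}$ ($D = \sqrt{-799315 - 1022318} = \sqrt{-1821633} = i \sqrt{1821633} \approx 1349.7 i$)
$b{\left(G \right)} = G \left(6 + G\right)$
$S = -37950$
$\left(b{\left(\left(-7\right)^{3} \right)} + S\right) + D = \left(\left(-7\right)^{3} \left(6 + \left(-7\right)^{3}\right) - 37950\right) + i \sqrt{1821633} = \left(- 343 \left(6 - 343\right) - 37950\right) + i \sqrt{1821633} = \left(\left(-343\right) \left(-337\right) - 37950\right) + i \sqrt{1821633} = \left(115591 - 37950\right) + i \sqrt{1821633} = 77641 + i \sqrt{1821633}$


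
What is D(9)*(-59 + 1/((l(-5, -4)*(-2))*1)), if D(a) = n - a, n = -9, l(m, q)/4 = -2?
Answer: 8487/8 ≈ 1060.9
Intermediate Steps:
l(m, q) = -8 (l(m, q) = 4*(-2) = -8)
D(a) = -9 - a
D(9)*(-59 + 1/((l(-5, -4)*(-2))*1)) = (-9 - 1*9)*(-59 + 1/(-8*(-2)*1)) = (-9 - 9)*(-59 + 1/(16*1)) = -18*(-59 + 1/16) = -18*(-943/16) = 8487/8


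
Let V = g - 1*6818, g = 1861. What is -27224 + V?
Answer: -32181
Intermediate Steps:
V = -4957 (V = 1861 - 1*6818 = 1861 - 6818 = -4957)
-27224 + V = -27224 - 4957 = -32181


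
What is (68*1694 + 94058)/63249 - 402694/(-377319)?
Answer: 1200275788/274310913 ≈ 4.3756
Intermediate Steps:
(68*1694 + 94058)/63249 - 402694/(-377319) = (115192 + 94058)*(1/63249) - 402694*(-1/377319) = 209250*(1/63249) + 13886/13011 = 69750/21083 + 13886/13011 = 1200275788/274310913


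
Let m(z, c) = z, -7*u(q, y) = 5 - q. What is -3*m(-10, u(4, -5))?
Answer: 30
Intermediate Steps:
u(q, y) = -5/7 + q/7 (u(q, y) = -(5 - q)/7 = -5/7 + q/7)
-3*m(-10, u(4, -5)) = -3*(-10) = 30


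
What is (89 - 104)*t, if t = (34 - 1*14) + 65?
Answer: -1275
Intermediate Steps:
t = 85 (t = (34 - 14) + 65 = 20 + 65 = 85)
(89 - 104)*t = (89 - 104)*85 = -15*85 = -1275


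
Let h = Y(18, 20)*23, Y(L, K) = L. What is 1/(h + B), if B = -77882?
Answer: -1/77468 ≈ -1.2909e-5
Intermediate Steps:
h = 414 (h = 18*23 = 414)
1/(h + B) = 1/(414 - 77882) = 1/(-77468) = -1/77468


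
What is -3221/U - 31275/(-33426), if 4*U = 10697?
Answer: -10679101/39728658 ≈ -0.26880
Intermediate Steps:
U = 10697/4 (U = (¼)*10697 = 10697/4 ≈ 2674.3)
-3221/U - 31275/(-33426) = -3221/10697/4 - 31275/(-33426) = -3221*4/10697 - 31275*(-1/33426) = -12884/10697 + 3475/3714 = -10679101/39728658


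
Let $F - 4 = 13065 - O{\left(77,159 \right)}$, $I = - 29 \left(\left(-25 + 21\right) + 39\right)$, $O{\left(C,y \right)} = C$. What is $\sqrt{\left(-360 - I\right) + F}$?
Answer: $\sqrt{13647} \approx 116.82$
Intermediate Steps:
$I = -1015$ ($I = - 29 \left(-4 + 39\right) = \left(-29\right) 35 = -1015$)
$F = 12992$ ($F = 4 + \left(13065 - 77\right) = 4 + 12988 = 12992$)
$\sqrt{\left(-360 - I\right) + F} = \sqrt{\left(-360 - -1015\right) + 12992} = \sqrt{\left(-360 + 1015\right) + 12992} = \sqrt{655 + 12992} = \sqrt{13647}$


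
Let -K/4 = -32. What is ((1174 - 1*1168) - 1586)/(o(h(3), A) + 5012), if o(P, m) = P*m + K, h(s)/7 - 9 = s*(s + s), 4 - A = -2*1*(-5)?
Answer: -790/2003 ≈ -0.39441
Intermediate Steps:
K = 128 (K = -4*(-32) = 128)
A = -6 (A = 4 - (-2*1)*(-5) = 4 - (-2)*(-5) = 4 - 1*10 = 4 - 10 = -6)
h(s) = 63 + 14*s² (h(s) = 63 + 7*(s*(s + s)) = 63 + 7*(s*(2*s)) = 63 + 7*(2*s²) = 63 + 14*s²)
o(P, m) = 128 + P*m (o(P, m) = P*m + 128 = 128 + P*m)
((1174 - 1*1168) - 1586)/(o(h(3), A) + 5012) = ((1174 - 1*1168) - 1586)/((128 + (63 + 14*3²)*(-6)) + 5012) = ((1174 - 1168) - 1586)/((128 + (63 + 14*9)*(-6)) + 5012) = (6 - 1586)/((128 + (63 + 126)*(-6)) + 5012) = -1580/((128 + 189*(-6)) + 5012) = -1580/((128 - 1134) + 5012) = -1580/(-1006 + 5012) = -1580/4006 = -1580*1/4006 = -790/2003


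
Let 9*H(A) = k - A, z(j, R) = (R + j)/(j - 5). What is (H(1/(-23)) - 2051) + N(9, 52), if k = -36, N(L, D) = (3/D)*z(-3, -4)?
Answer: -176955397/86112 ≈ -2054.9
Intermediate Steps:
z(j, R) = (R + j)/(-5 + j)
N(L, D) = 21/(8*D) (N(L, D) = (3/D)*((-4 - 3)/(-5 - 3)) = (3/D)*(-7/(-8)) = (3/D)*(-⅛*(-7)) = (3/D)*(7/8) = 21/(8*D))
H(A) = -4 - A/9 (H(A) = (-36 - A)/9 = -4 - A/9)
(H(1/(-23)) - 2051) + N(9, 52) = ((-4 - ⅑/(-23)) - 2051) + (21/8)/52 = ((-4 - ⅑*(-1/23)) - 2051) + (21/8)*(1/52) = ((-4 + 1/207) - 2051) + 21/416 = (-827/207 - 2051) + 21/416 = -425384/207 + 21/416 = -176955397/86112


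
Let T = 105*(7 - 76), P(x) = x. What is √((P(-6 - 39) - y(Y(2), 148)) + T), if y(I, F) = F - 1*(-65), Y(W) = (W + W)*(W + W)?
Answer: I*√7503 ≈ 86.62*I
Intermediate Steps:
Y(W) = 4*W² (Y(W) = (2*W)*(2*W) = 4*W²)
y(I, F) = 65 + F (y(I, F) = F + 65 = 65 + F)
T = -7245 (T = 105*(-69) = -7245)
√((P(-6 - 39) - y(Y(2), 148)) + T) = √(((-6 - 39) - (65 + 148)) - 7245) = √((-45 - 1*213) - 7245) = √((-45 - 213) - 7245) = √(-258 - 7245) = √(-7503) = I*√7503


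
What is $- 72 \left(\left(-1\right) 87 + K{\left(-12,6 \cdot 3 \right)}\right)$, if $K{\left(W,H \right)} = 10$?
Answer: $5544$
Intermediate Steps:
$- 72 \left(\left(-1\right) 87 + K{\left(-12,6 \cdot 3 \right)}\right) = - 72 \left(\left(-1\right) 87 + 10\right) = - 72 \left(-87 + 10\right) = \left(-72\right) \left(-77\right) = 5544$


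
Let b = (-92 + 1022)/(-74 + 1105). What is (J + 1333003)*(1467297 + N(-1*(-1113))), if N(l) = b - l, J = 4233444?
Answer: 8414445206419398/1031 ≈ 8.1614e+12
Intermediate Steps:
b = 930/1031 ≈ 0.90204
N(l) = 930/1031 - l
(J + 1333003)*(1467297 + N(-1*(-1113))) = (4233444 + 1333003)*(1467297 + (930/1031 - (-1)*(-1113))) = 5566447*(1467297 + (930/1031 - 1*1113)) = 5566447*(1467297 + (930/1031 - 1113)) = 5566447*(1467297 - 1146573/1031) = 5566447*(1511636634/1031) = 8414445206419398/1031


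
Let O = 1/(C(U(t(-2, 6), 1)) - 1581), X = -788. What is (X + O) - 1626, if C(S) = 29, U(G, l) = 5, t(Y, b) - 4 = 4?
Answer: -3746529/1552 ≈ -2414.0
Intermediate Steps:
t(Y, b) = 8 (t(Y, b) = 4 + 4 = 8)
O = -1/1552 (O = 1/(29 - 1581) = 1/(-1552) = -1/1552 ≈ -0.00064433)
(X + O) - 1626 = (-788 - 1/1552) - 1626 = -1222977/1552 - 1626 = -3746529/1552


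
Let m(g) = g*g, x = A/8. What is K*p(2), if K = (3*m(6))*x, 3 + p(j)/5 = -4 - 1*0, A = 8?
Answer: -3780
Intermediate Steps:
x = 1 (x = 8/8 = 8*(⅛) = 1)
m(g) = g²
p(j) = -35 (p(j) = -15 + 5*(-4 - 1*0) = -15 + 5*(-4 + 0) = -15 + 5*(-4) = -15 - 20 = -35)
K = 108 (K = (3*6²)*1 = (3*36)*1 = 108*1 = 108)
K*p(2) = 108*(-35) = -3780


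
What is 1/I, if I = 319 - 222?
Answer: 1/97 ≈ 0.010309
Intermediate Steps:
I = 97
1/I = 1/97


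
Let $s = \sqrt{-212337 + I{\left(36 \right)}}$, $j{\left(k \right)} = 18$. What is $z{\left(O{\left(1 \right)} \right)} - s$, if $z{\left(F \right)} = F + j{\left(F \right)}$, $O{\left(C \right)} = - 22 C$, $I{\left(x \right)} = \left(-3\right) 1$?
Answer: $-4 - 2 i \sqrt{53085} \approx -4.0 - 460.8 i$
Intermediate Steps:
$I{\left(x \right)} = -3$
$s = 2 i \sqrt{53085}$ ($s = \sqrt{-212337 - 3} = \sqrt{-212340} = 2 i \sqrt{53085} \approx 460.8 i$)
$z{\left(F \right)} = 18 + F$ ($z{\left(F \right)} = F + 18 = 18 + F$)
$z{\left(O{\left(1 \right)} \right)} - s = \left(18 - 22\right) - 2 i \sqrt{53085} = -4 - 2 i \sqrt{53085}$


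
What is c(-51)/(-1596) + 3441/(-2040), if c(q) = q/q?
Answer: -457823/271320 ≈ -1.6874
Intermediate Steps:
c(q) = 1
c(-51)/(-1596) + 3441/(-2040) = 1/(-1596) + 3441/(-2040) = 1*(-1/1596) + 3441*(-1/2040) = -1/1596 - 1147/680 = -457823/271320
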